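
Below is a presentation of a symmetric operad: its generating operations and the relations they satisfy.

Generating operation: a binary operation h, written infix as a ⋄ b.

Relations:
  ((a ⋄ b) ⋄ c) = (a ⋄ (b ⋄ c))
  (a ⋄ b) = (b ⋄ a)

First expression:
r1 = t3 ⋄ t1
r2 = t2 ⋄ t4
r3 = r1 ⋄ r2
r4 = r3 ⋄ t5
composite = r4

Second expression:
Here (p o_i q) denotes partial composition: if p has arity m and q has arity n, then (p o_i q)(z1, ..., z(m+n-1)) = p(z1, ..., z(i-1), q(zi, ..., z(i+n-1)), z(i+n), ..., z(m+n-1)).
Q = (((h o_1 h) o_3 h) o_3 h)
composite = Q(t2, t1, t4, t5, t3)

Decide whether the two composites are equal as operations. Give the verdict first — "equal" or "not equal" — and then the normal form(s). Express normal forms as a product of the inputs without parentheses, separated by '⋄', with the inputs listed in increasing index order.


equal: each reduces to t1 ⋄ t2 ⋄ t3 ⋄ t4 ⋄ t5

Normal form of the first expression: t1 ⋄ t2 ⋄ t3 ⋄ t4 ⋄ t5
Normal form of the second expression: t1 ⋄ t2 ⋄ t3 ⋄ t4 ⋄ t5
The forms coincide; equal.


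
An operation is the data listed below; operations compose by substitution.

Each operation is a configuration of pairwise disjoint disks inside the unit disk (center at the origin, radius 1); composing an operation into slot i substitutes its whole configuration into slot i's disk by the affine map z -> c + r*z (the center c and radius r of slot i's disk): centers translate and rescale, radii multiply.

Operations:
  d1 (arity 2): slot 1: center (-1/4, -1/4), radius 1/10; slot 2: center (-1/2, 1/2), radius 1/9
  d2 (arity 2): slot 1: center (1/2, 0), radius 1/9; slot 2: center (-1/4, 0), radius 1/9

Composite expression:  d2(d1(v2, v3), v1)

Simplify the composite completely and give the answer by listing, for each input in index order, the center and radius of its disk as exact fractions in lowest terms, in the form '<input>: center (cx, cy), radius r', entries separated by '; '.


v1: center (-1/4, 0), radius 1/9; v2: center (17/36, -1/36), radius 1/90; v3: center (4/9, 1/18), radius 1/81

Nesting under d2 composes maps z -> c + r*z down each v-path.
tracing v2 down its 2-map path: center (17/36, -1/36), radius 1/90
tracing v3 down its 2-map path: center (4/9, 1/18), radius 1/81
tracing v1 down its 1-map path: center (-1/4, 0), radius 1/9


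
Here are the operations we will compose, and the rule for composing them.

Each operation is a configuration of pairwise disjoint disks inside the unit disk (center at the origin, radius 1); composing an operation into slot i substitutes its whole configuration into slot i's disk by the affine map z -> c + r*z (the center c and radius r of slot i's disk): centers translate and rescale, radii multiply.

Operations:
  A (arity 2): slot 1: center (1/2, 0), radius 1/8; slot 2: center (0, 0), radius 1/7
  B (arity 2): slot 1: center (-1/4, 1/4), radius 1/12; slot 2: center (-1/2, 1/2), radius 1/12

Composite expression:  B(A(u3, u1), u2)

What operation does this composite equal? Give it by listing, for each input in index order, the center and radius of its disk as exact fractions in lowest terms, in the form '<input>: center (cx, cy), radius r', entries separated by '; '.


u1: center (-1/4, 1/4), radius 1/84; u2: center (-1/2, 1/2), radius 1/12; u3: center (-5/24, 1/4), radius 1/96

Nesting under B composes maps z -> c + r*z down each u-path.
input u3: composing its 2 substitution steps yields center (-5/24, 1/4), radius 1/96
input u1: composing its 2 substitution steps yields center (-1/4, 1/4), radius 1/84
input u2: composing its 1 substitution step yields center (-1/2, 1/2), radius 1/12


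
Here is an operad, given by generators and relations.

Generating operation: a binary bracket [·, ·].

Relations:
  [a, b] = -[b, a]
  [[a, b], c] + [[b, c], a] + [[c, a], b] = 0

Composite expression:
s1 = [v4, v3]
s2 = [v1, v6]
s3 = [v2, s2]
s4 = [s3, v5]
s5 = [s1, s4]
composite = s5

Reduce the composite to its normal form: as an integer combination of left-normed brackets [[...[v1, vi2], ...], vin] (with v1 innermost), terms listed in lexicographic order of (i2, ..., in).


-[[[[[v1, v6], v2], v5], v3], v4] + [[[[[v1, v6], v2], v5], v4], v3]

Antisymmetry and Jacobi reduce to v1-anchored left-normed brackets.
Composite bracket: [[v4, v3], [[v2, [v1, v6]], v5]]
Under [a, b] = ab - ba we get 32 signed associative words (2^5 = 32).
Coefficients come from the v1-initial words:
  v1v6v2v5v3v4 appears with sign -1, giving the term -[[[[[v1, v6], v2], v5], v3], v4]
  v1v6v2v5v4v3 appears with sign +1, giving the term +[[[[[v1, v6], v2], v5], v4], v3]


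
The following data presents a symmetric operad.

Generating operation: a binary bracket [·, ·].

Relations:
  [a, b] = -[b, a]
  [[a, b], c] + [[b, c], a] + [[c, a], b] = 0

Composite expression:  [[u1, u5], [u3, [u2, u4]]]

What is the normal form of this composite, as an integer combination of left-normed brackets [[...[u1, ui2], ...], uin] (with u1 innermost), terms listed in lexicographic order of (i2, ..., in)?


-[[[[u1, u5], u2], u4], u3] + [[[[u1, u5], u3], u2], u4] - [[[[u1, u5], u3], u4], u2] + [[[[u1, u5], u4], u2], u3]


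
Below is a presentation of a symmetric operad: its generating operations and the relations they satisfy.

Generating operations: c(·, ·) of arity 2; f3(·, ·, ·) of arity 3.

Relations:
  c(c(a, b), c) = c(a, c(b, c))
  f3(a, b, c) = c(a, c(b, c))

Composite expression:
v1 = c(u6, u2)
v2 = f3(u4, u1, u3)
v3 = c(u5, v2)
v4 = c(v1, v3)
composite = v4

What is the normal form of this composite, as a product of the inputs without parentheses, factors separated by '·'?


Under associativity of c, the answer is the u's in reading order.
c(u6, u2) linearizes to u6 · u2
f3(u4, u1, u3) linearizes to u4 · u1 · u3
c(u5, f3(u4, u1, u3)) linearizes to u5 · u4 · u1 · u3
c(c(u6, u2), c(u5, f3(u4, u1, u3))) linearizes to u6 · u2 · u5 · u4 · u1 · u3

u6 · u2 · u5 · u4 · u1 · u3


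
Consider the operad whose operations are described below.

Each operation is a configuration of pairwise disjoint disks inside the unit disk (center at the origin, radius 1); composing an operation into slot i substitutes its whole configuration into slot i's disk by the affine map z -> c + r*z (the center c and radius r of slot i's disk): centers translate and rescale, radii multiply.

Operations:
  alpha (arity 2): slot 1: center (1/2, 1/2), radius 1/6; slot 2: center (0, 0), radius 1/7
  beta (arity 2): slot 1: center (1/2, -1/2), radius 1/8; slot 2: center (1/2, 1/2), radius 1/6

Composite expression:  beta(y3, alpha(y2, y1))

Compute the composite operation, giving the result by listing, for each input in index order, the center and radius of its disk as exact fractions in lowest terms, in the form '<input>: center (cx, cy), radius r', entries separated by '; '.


y1: center (1/2, 1/2), radius 1/42; y2: center (7/12, 7/12), radius 1/36; y3: center (1/2, -1/2), radius 1/8


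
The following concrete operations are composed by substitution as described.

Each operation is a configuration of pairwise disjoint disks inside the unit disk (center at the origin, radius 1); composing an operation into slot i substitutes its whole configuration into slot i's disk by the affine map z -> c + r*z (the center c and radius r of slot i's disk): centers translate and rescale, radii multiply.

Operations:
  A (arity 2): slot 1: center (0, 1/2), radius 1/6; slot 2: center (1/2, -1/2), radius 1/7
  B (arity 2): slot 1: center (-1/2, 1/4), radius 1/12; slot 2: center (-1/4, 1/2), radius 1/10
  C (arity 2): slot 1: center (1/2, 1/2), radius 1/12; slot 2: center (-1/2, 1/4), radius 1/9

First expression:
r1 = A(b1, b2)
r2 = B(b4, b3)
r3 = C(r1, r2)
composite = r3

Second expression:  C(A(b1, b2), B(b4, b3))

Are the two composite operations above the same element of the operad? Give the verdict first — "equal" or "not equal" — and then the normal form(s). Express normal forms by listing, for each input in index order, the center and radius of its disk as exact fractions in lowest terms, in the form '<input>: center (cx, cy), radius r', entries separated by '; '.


equal; the common form is b1: center (1/2, 13/24), radius 1/72; b2: center (13/24, 11/24), radius 1/84; b3: center (-19/36, 11/36), radius 1/90; b4: center (-5/9, 5/18), radius 1/108


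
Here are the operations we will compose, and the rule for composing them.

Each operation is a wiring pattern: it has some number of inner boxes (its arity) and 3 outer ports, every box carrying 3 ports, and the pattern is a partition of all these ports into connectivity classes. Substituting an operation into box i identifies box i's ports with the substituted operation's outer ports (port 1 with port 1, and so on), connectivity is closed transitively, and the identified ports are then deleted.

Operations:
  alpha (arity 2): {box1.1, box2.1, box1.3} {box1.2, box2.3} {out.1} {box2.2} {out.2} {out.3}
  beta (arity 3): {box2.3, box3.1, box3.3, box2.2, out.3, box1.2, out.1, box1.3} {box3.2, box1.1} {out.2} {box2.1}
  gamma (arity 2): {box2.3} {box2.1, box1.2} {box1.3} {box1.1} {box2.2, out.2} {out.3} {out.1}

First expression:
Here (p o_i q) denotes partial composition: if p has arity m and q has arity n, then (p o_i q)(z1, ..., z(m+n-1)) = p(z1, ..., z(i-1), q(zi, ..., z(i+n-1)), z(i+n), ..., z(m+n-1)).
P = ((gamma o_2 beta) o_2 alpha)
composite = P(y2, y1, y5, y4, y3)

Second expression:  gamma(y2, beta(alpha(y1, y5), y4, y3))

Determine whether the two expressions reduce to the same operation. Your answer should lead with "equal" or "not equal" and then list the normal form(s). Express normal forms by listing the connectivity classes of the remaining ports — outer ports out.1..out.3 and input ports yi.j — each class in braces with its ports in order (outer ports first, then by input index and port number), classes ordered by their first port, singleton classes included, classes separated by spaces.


equal — both sides give {out.1} {out.2} {out.3} {y1.1, y1.3, y5.1} {y1.2, y5.3} {y2.1} {y2.2, y3.1, y3.3, y4.2, y4.3} {y2.3} {y3.2} {y4.1} {y5.2}


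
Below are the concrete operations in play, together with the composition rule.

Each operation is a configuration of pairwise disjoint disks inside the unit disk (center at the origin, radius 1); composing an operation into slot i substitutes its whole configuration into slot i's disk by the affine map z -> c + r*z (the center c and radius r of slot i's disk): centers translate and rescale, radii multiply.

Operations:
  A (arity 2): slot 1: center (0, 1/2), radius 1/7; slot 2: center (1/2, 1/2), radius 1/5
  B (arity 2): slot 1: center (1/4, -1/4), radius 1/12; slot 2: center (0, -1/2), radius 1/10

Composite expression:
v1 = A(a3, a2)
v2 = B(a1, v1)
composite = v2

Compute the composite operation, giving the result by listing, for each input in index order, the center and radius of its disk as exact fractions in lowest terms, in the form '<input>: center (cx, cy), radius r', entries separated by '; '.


a1: center (1/4, -1/4), radius 1/12; a2: center (1/20, -9/20), radius 1/50; a3: center (0, -9/20), radius 1/70

Follow each a-input down from B: c' goes to c + r*c', radius to r*r'.
a1: after 1 affine step, its disk has center (1/4, -1/4), radius 1/12
a3: after 2 affine steps, its disk has center (0, -9/20), radius 1/70
a2: after 2 affine steps, its disk has center (1/20, -9/20), radius 1/50


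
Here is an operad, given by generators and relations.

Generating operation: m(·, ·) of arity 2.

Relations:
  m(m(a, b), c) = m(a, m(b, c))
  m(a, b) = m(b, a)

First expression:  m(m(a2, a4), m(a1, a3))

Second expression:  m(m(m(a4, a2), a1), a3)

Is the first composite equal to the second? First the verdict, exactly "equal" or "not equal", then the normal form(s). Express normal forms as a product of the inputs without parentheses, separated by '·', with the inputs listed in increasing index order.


equal: each reduces to a1 · a2 · a3 · a4

In normal form, the first expression is a1 · a2 · a3 · a4
In normal form, the second expression is a1 · a2 · a3 · a4
Identical normal forms: equal.


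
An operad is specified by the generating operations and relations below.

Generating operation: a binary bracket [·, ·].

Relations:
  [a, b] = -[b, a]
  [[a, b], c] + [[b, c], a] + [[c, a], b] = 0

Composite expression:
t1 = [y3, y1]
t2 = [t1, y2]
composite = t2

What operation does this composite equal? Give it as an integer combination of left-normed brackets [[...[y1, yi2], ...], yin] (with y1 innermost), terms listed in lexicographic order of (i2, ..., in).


-[[y1, y3], y2]

Expand each bracket as ab - ba; the y1-initial words give the coefficients.
Composite bracket: [[y3, y1], y2]
Each bracket splits as ab - ba, giving 4 signed words (2^2 = 4).
Words beginning with y1 determine it all:
  y1y3y2 appears with sign -1, giving the term -[[y1, y3], y2]


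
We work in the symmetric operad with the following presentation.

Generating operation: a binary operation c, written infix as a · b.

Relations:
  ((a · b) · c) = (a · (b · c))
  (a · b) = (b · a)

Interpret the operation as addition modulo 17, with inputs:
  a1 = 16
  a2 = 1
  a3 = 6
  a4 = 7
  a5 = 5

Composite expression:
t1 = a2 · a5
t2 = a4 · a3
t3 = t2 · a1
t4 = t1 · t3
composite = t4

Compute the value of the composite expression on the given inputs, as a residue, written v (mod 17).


(a2 · a5) = 6
(a4 · a3) = 13
((a4 · a3) · a1) = 12
((a2 · a5) · ((a4 · a3) · a1)) = 1

1 (mod 17)


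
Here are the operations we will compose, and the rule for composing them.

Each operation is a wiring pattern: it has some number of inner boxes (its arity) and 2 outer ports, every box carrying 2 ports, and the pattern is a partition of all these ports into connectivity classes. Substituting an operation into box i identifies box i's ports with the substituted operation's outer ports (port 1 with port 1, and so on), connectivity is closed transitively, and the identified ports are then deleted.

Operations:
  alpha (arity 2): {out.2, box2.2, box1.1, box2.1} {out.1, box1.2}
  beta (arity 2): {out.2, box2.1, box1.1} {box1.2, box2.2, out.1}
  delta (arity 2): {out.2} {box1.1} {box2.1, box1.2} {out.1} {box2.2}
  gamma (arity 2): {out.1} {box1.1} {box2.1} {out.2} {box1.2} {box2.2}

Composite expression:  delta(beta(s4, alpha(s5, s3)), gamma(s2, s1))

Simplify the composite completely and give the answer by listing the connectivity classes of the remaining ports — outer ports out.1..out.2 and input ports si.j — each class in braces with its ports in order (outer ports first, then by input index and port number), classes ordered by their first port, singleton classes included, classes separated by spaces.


{out.1} {out.2} {s1.1} {s1.2} {s2.1} {s2.2} {s3.1, s3.2, s4.2, s5.1} {s4.1, s5.2}

Two ports join when wires chain via delta-identified ports.
through alpha, on inputs (s5, s3): {out.1, s5.2} {out.2, s3.1, s3.2, s5.1} (out.j = stage outer ports)
through beta, on inputs (s4, s5, s3): {out.1, s3.1, s3.2, s4.2, s5.1} {out.2, s4.1, s5.2} (out.j = stage outer ports)
through gamma, on inputs (s2, s1): {out.1} {out.2} {s1.1} {s1.2} {s2.1} {s2.2} (out.j = stage outer ports)
through delta, on inputs (s4, s5, s3, s2, s1): {out.1} {out.2} {s1.1} {s1.2} {s2.1} {s2.2} {s3.1, s3.2, s4.2, s5.1} {s4.1, s5.2} (out.j = stage outer ports)


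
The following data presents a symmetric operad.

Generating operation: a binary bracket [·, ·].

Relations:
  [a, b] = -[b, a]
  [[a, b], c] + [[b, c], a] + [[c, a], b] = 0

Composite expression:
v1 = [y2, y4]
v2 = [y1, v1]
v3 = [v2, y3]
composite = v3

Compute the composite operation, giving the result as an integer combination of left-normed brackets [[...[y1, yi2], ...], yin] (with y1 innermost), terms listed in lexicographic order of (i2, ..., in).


In the tensor algebra, words opening y1 carry the y1-anchored form.
Composite bracket: [[y1, [y2, y4]], y3]
Full expansion: 8 signed words from ab - ba (2^3 = 8).
Only words starting with y1 matter:
  y1y2y4y3 (sign +1) contributes +[[[y1, y2], y4], y3]
  y1y4y2y3 (sign -1) contributes -[[[y1, y4], y2], y3]

[[[y1, y2], y4], y3] - [[[y1, y4], y2], y3]


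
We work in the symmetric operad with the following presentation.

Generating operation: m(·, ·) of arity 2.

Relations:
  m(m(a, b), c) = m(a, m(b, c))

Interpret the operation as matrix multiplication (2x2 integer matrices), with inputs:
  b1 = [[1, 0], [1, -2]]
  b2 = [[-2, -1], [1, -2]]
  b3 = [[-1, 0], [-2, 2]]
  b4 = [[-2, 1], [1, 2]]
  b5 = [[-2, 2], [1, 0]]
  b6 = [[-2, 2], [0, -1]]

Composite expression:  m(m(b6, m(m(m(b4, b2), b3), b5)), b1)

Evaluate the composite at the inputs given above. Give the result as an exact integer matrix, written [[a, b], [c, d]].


[[-20, -120], [10, 40]]

m(b4, b2) = [[5, 0], [0, -5]]
m(m(b4, b2), b3) = [[-5, 0], [10, -10]]
m(m(m(b4, b2), b3), b5) = [[10, -10], [-30, 20]]
m(b6, m(m(m(b4, b2), b3), b5)) = [[-80, 60], [30, -20]]
m(m(b6, m(m(m(b4, b2), b3), b5)), b1) = [[-20, -120], [10, 40]]


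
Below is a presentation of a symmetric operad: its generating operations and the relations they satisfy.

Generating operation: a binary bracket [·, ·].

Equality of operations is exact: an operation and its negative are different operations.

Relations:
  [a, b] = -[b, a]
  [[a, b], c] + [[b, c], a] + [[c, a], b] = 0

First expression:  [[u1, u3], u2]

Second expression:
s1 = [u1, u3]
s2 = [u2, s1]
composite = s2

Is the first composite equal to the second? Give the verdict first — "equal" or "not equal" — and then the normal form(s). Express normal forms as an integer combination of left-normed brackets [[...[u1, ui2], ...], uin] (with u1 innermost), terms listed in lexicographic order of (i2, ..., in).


not equal — first [[u1, u3], u2], second -[[u1, u3], u2]

Reducing the first expression gives [[u1, u3], u2]
Reducing the second expression gives -[[u1, u3], u2]
They disagree, so not equal.


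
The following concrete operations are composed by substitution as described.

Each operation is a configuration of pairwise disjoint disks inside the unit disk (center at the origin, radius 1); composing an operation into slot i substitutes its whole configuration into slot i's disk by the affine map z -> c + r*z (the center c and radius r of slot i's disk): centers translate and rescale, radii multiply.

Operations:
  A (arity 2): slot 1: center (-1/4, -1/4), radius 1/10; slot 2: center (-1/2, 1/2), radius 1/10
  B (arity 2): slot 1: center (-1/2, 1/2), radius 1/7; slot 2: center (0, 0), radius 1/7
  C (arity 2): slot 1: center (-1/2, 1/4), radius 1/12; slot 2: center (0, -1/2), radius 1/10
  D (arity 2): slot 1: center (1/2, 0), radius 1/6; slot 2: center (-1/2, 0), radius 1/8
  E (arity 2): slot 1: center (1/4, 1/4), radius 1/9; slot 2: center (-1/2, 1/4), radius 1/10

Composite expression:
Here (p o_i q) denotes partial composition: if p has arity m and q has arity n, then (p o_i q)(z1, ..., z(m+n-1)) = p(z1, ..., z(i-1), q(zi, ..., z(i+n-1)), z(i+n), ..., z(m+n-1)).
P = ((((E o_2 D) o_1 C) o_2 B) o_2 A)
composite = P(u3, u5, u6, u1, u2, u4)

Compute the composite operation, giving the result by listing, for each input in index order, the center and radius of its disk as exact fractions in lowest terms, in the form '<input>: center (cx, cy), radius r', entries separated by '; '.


u1: center (1/4, 7/36), radius 1/630; u2: center (-9/20, 1/4), radius 1/60; u3: center (7/36, 5/18), radius 1/108; u4: center (-11/20, 1/4), radius 1/80; u5: center (41/168, 503/2520), radius 1/6300; u6: center (307/1260, 253/1260), radius 1/6300

Follow each u-input down from E: c' goes to c + r*c', radius to r*r'.
for u3, the 2-step affine chain lands on center (7/36, 5/18), radius 1/108
for u5, the 4-step affine chain lands on center (41/168, 503/2520), radius 1/6300
for u6, the 4-step affine chain lands on center (307/1260, 253/1260), radius 1/6300
for u1, the 3-step affine chain lands on center (1/4, 7/36), radius 1/630
for u2, the 2-step affine chain lands on center (-9/20, 1/4), radius 1/60
for u4, the 2-step affine chain lands on center (-11/20, 1/4), radius 1/80


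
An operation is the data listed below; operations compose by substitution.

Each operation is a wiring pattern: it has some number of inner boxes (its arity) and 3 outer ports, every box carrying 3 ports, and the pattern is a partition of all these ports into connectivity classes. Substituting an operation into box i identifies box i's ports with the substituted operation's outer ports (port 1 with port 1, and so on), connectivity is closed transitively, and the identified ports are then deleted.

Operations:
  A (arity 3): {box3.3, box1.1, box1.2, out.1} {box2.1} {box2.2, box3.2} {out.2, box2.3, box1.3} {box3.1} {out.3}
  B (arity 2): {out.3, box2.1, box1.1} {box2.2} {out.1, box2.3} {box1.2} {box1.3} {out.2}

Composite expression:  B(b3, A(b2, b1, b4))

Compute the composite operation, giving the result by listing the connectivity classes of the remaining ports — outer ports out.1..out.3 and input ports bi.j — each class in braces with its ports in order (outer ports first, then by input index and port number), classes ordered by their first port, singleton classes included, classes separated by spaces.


{out.1} {out.2} {out.3, b2.1, b2.2, b3.1, b4.3} {b1.1} {b1.2, b4.2} {b1.3, b2.3} {b3.2} {b3.3} {b4.1}

Treat the ports identified at B as solder joints: merge, then drop.
after A, the pattern on (b2, b1, b4) reads {out.1, b2.1, b2.2, b4.3} {out.2, b1.3, b2.3} {out.3} {b1.1} {b1.2, b4.2} {b4.1} (out.j = its outer ports)
after B, the pattern on (b3, b2, b1, b4) reads {out.1} {out.2} {out.3, b2.1, b2.2, b3.1, b4.3} {b1.1} {b1.2, b4.2} {b1.3, b2.3} {b3.2} {b3.3} {b4.1} (out.j = its outer ports)


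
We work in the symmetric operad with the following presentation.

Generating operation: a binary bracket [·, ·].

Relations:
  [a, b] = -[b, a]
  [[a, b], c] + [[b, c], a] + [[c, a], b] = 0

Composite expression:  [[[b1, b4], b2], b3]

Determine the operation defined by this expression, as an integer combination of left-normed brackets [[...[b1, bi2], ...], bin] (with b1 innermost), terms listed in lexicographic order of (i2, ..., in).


[[[b1, b4], b2], b3]


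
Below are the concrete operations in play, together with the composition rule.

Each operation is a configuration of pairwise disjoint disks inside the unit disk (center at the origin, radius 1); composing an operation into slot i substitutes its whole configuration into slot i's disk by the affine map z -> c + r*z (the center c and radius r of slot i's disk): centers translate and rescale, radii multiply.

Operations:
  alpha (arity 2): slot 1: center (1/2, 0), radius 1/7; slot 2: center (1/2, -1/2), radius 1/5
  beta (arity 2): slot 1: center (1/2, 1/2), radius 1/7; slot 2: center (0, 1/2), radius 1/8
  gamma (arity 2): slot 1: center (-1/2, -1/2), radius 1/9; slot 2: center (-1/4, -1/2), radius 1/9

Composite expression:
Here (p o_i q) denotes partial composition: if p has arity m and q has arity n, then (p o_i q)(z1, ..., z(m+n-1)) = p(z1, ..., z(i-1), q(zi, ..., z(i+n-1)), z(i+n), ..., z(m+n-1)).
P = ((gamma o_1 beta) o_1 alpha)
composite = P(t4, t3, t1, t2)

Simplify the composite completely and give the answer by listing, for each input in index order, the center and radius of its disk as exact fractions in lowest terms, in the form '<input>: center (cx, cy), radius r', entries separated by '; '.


t1: center (-1/2, -4/9), radius 1/72; t2: center (-1/4, -1/2), radius 1/9; t3: center (-55/126, -19/42), radius 1/315; t4: center (-55/126, -4/9), radius 1/441

Affine substitution under gamma: radii multiply and t-centers shift.
input t4: composing its 3 substitution steps yields center (-55/126, -4/9), radius 1/441
input t3: composing its 3 substitution steps yields center (-55/126, -19/42), radius 1/315
input t1: composing its 2 substitution steps yields center (-1/2, -4/9), radius 1/72
input t2: composing its 1 substitution step yields center (-1/4, -1/2), radius 1/9


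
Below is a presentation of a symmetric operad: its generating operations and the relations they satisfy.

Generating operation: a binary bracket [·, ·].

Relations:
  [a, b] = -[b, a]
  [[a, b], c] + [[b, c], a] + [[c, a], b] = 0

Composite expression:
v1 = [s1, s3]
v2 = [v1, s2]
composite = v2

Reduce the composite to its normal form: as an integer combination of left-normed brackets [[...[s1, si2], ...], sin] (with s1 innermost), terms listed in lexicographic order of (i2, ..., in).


[[s1, s3], s2]

Skip Jacobi rewriting: expand, keep s1-initial words, read off terms.
Composite bracket: [[s1, s3], s2]
Full expansion: 4 signed words from ab - ba (2^2 = 4).
The s1-initial words carry the normal form:
  sign of s1s3s2 is +1, so it contributes +[[s1, s3], s2]


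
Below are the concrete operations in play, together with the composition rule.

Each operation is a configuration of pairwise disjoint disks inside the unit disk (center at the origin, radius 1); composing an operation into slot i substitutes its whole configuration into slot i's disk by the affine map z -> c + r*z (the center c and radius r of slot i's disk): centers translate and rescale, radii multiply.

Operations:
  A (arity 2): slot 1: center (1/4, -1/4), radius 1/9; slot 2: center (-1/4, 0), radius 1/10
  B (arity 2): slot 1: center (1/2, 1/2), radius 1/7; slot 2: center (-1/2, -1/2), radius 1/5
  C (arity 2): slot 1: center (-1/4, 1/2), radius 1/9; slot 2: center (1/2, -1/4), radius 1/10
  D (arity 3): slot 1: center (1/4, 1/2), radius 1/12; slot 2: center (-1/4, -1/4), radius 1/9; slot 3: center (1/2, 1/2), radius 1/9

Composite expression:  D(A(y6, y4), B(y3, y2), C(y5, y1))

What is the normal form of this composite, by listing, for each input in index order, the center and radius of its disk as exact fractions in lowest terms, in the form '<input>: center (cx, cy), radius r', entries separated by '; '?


Only the slot chain above each y matters under D; compose those maps.
input y6: composing its 2 substitution steps yields center (13/48, 23/48), radius 1/108
input y4: composing its 2 substitution steps yields center (11/48, 1/2), radius 1/120
input y3: composing its 2 substitution steps yields center (-7/36, -7/36), radius 1/63
input y2: composing its 2 substitution steps yields center (-11/36, -11/36), radius 1/45
input y5: composing its 2 substitution steps yields center (17/36, 5/9), radius 1/81
input y1: composing its 2 substitution steps yields center (5/9, 17/36), radius 1/90

y1: center (5/9, 17/36), radius 1/90; y2: center (-11/36, -11/36), radius 1/45; y3: center (-7/36, -7/36), radius 1/63; y4: center (11/48, 1/2), radius 1/120; y5: center (17/36, 5/9), radius 1/81; y6: center (13/48, 23/48), radius 1/108


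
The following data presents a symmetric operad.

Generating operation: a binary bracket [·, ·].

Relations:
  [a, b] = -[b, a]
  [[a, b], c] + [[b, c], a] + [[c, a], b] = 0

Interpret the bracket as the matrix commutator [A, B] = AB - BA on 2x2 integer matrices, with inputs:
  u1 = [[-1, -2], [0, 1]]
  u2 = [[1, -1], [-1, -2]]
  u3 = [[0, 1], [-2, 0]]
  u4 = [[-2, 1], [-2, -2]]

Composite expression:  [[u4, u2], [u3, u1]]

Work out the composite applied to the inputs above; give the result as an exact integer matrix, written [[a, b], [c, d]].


[[0, -36], [72, 0]]


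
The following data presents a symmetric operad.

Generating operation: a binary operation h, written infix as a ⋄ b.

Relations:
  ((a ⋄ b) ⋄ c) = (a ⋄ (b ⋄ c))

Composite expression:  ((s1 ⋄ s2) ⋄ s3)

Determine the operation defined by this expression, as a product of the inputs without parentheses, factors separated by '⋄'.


s1 ⋄ s2 ⋄ s3

Every regrouping of h is equal, so read the s-inputs in written order.
(s1 ⋄ s2) reduces to s1 ⋄ s2
((s1 ⋄ s2) ⋄ s3) reduces to s1 ⋄ s2 ⋄ s3


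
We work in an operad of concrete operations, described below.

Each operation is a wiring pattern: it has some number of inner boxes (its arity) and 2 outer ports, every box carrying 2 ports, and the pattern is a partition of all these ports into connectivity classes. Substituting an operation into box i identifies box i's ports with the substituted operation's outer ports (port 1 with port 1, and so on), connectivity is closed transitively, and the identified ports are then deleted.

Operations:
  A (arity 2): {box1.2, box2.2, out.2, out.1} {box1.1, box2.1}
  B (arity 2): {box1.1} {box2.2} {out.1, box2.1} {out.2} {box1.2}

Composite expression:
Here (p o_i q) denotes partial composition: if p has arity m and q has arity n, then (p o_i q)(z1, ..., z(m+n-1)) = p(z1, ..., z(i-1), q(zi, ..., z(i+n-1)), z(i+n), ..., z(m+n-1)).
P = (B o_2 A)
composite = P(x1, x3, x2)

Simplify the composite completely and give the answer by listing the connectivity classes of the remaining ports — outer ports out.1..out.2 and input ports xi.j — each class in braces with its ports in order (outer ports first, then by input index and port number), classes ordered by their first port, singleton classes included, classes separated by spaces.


Reachability decides: close wires over B-identified ports.
after A, the pattern on (x3, x2) reads {out.1, out.2, x2.2, x3.2} {x2.1, x3.1} (out.j = its outer ports)
after B, the pattern on (x1, x3, x2) reads {out.1, x2.2, x3.2} {out.2} {x1.1} {x1.2} {x2.1, x3.1} (out.j = its outer ports)

{out.1, x2.2, x3.2} {out.2} {x1.1} {x1.2} {x2.1, x3.1}


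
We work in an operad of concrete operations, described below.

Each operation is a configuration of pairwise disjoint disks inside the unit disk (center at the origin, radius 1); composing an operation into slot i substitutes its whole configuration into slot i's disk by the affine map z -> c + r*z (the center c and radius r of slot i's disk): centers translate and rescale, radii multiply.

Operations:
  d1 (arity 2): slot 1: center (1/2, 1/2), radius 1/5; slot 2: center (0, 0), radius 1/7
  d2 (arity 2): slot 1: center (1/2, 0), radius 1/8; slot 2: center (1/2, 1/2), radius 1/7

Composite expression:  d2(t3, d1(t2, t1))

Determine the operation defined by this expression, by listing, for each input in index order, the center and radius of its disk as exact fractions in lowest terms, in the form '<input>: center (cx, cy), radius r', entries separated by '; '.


t1: center (1/2, 1/2), radius 1/49; t2: center (4/7, 4/7), radius 1/35; t3: center (1/2, 0), radius 1/8

Follow each t-input down from d2: c' goes to c + r*c', radius to r*r'.
t3: after 1 affine step, its disk has center (1/2, 0), radius 1/8
t2: after 2 affine steps, its disk has center (4/7, 4/7), radius 1/35
t1: after 2 affine steps, its disk has center (1/2, 1/2), radius 1/49


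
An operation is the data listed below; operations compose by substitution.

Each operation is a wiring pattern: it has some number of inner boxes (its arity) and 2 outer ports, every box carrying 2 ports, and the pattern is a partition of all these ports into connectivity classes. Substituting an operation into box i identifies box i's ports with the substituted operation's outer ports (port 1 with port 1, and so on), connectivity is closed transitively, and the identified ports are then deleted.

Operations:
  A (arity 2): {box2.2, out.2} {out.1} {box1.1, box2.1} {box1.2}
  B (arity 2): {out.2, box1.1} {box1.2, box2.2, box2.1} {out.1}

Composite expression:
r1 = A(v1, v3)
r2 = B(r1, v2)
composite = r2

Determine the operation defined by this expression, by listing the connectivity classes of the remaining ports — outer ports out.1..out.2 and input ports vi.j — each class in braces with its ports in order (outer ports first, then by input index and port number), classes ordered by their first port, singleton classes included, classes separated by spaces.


{out.1} {out.2} {v1.1, v3.1} {v1.2} {v2.1, v2.2, v3.2}

Reachability decides: close wires over B-identified ports.
the subtree at A composes to {out.1} {out.2, v3.2} {v1.1, v3.1} {v1.2} on (v1, v3); out.j = own outer ports
the subtree at B composes to {out.1} {out.2} {v1.1, v3.1} {v1.2} {v2.1, v2.2, v3.2} on (v1, v3, v2); out.j = own outer ports


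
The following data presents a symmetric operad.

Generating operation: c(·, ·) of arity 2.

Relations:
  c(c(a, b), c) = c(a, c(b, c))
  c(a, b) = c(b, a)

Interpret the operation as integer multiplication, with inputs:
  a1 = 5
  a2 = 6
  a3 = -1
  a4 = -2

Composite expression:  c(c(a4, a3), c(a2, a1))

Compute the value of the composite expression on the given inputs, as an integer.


60


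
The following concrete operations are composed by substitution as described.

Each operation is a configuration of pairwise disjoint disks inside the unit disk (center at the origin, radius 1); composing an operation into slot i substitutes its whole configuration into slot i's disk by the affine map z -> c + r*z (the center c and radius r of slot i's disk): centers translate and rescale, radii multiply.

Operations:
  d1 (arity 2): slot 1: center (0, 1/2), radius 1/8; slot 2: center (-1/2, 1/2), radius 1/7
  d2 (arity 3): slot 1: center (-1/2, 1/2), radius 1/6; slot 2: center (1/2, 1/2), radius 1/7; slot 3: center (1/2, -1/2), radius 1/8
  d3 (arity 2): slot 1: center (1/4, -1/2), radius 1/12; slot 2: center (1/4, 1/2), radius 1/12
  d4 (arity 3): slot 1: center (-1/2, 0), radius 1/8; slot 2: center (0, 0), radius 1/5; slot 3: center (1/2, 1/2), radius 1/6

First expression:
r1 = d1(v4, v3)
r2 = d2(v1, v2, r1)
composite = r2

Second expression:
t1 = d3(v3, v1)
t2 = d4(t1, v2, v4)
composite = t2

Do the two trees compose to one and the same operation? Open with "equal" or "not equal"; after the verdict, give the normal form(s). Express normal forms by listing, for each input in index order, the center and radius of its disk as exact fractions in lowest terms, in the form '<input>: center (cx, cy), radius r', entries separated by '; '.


Normal form of the first expression: v1: center (-1/2, 1/2), radius 1/6; v2: center (1/2, 1/2), radius 1/7; v3: center (7/16, -7/16), radius 1/56; v4: center (1/2, -7/16), radius 1/64
Normal form of the second expression: v1: center (-15/32, 1/16), radius 1/96; v2: center (0, 0), radius 1/5; v3: center (-15/32, -1/16), radius 1/96; v4: center (1/2, 1/2), radius 1/6
No match — not equal.

not equal; first: v1: center (-1/2, 1/2), radius 1/6; v2: center (1/2, 1/2), radius 1/7; v3: center (7/16, -7/16), radius 1/56; v4: center (1/2, -7/16), radius 1/64; second: v1: center (-15/32, 1/16), radius 1/96; v2: center (0, 0), radius 1/5; v3: center (-15/32, -1/16), radius 1/96; v4: center (1/2, 1/2), radius 1/6


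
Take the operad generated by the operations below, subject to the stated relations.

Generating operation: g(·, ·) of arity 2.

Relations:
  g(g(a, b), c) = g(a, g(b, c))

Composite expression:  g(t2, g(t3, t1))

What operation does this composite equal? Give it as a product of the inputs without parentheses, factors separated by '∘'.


t2 ∘ t3 ∘ t1


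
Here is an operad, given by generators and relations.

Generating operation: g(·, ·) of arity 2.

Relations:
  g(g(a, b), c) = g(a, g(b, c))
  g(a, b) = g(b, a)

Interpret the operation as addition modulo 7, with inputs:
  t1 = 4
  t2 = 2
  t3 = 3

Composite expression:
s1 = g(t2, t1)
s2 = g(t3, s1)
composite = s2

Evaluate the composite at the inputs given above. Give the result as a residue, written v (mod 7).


g(t2, t1) = 6
g(t3, g(t2, t1)) = 2

2 (mod 7)


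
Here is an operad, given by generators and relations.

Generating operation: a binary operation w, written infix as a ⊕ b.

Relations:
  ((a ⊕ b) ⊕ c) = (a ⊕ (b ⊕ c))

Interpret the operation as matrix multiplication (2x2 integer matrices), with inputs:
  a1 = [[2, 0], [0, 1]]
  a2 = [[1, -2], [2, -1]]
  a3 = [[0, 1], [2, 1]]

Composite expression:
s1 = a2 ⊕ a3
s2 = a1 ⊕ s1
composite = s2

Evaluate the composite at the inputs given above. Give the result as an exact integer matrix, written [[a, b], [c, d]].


[[-8, -2], [-2, 1]]

(a2 ⊕ a3) = [[-4, -1], [-2, 1]]
(a1 ⊕ (a2 ⊕ a3)) = [[-8, -2], [-2, 1]]


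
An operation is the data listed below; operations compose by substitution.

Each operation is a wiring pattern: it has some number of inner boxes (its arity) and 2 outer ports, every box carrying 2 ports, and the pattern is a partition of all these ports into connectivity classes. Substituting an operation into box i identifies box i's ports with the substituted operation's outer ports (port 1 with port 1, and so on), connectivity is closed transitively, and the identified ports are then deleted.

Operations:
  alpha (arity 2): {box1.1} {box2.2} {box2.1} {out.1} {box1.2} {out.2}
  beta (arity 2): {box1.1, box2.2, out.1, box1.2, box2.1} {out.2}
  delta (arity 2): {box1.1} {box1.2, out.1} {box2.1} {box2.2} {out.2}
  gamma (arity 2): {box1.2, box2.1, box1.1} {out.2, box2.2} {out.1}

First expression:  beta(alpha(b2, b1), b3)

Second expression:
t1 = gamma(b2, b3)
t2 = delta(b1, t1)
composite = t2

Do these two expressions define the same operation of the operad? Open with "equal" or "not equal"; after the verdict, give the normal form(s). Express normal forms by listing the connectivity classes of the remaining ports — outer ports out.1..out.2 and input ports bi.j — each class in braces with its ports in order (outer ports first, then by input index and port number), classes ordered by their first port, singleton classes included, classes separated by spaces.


The first composite normalizes to {out.1, b3.1, b3.2} {out.2} {b1.1} {b1.2} {b2.1} {b2.2}
The second composite normalizes to {out.1, b1.2} {out.2} {b1.1} {b2.1, b2.2, b3.1} {b3.2}
The normal forms differ: not equal.

not equal — first {out.1, b3.1, b3.2} {out.2} {b1.1} {b1.2} {b2.1} {b2.2}, second {out.1, b1.2} {out.2} {b1.1} {b2.1, b2.2, b3.1} {b3.2}


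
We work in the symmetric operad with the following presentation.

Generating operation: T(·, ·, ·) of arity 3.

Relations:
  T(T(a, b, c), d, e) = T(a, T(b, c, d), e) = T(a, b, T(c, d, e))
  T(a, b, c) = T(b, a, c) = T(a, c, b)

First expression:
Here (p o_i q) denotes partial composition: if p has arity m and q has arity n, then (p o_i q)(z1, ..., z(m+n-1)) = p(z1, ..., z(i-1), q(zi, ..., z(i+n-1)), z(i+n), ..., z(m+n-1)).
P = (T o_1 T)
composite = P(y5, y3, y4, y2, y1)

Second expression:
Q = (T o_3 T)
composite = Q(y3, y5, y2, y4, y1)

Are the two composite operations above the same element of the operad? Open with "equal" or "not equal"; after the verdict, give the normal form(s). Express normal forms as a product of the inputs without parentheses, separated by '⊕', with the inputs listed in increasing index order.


equal; both compose to y1 ⊕ y2 ⊕ y3 ⊕ y4 ⊕ y5

The first composite normalizes to y1 ⊕ y2 ⊕ y3 ⊕ y4 ⊕ y5
The second composite normalizes to y1 ⊕ y2 ⊕ y3 ⊕ y4 ⊕ y5
The normal forms match — equal.


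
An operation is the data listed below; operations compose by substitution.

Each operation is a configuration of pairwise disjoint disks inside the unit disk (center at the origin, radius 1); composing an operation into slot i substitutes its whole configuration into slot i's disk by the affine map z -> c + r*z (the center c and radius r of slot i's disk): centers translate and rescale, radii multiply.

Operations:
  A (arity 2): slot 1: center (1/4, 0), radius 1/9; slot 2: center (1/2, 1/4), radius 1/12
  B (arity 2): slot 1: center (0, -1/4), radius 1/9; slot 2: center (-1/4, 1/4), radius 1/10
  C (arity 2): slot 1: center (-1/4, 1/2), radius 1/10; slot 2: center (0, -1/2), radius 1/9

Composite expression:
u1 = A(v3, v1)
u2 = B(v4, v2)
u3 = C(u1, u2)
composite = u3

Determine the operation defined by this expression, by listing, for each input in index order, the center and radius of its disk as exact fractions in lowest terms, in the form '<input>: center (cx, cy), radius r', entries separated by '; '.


v1: center (-1/5, 21/40), radius 1/120; v2: center (-1/36, -17/36), radius 1/90; v3: center (-9/40, 1/2), radius 1/90; v4: center (0, -19/36), radius 1/81


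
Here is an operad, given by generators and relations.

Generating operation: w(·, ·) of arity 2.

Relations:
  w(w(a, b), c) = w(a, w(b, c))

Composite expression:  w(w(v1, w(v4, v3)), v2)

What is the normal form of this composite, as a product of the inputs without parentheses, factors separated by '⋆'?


v1 ⋆ v4 ⋆ v3 ⋆ v2
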